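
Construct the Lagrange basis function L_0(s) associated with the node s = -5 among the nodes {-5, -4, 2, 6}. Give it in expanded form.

L_0(s) = -(1/77)s^3 + (4/77)s^2 + (20/77)s - 48/77

L_0(s) = (s + 4)(s - 2)(s - 6) / [(-1)·(-7)·(-11)]
       = (s^3 - 4s^2 - 20s + 48) / (-77)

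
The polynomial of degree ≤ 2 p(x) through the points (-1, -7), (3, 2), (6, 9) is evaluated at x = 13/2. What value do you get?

Evaluate each Lagrange basis at x = 13/2:
L_0(13/2) = (7/2)·(1/2)/[(-4)·(-7)] = 1/16
L_1(13/2) = (15/2)·(1/2)/[(4)·(-3)] = -5/16
L_2(13/2) = (15/2)·(7/2)/[(7)·(3)] = 5/4
Sum: (-7)·(1/16) + 2·(-5/16) + 9·(5/4) = 163/16

163/16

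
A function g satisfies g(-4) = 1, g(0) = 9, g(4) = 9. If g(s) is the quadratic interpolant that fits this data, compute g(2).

10

Evaluate each Lagrange basis at s = 2:
L_0(2) = (2)·(-2)/[(-4)·(-8)] = -1/8
L_1(2) = (6)·(-2)/[(4)·(-4)] = 3/4
L_2(2) = (6)·(2)/[(8)·(4)] = 3/8
Sum: 1·(-1/8) + 9·(3/4) + 9·(3/8) = 10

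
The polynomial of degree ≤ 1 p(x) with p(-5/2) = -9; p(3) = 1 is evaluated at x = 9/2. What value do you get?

L_0(9/2) = (3/2)/[(-11/2)] = -3/11
L_1(9/2) = (7)/[(11/2)] = 14/11
Sum: (-9)·(-3/11) + 1·(14/11) = 41/11

41/11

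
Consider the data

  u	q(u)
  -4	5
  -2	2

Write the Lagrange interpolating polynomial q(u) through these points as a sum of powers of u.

Build the Lagrange basis polynomials:
L_0(u) = (u + 2) / [-2] = -(1/2)u - 1
L_1(u) = (u + 4) / [2] = (1/2)u + 2
q(u) = 5·L_0 + 2·L_1
  5·L_0(u) = -(5/2)u - 5
  2·L_1(u) = u + 4
Adding term by term: -(3/2)u - 1

q(u) = -(3/2)u - 1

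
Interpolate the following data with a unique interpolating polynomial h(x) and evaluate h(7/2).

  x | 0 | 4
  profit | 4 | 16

29/2

Evaluate each Lagrange basis at x = 7/2:
L_0(7/2) = (-1/2)/[(-4)] = 1/8
L_1(7/2) = (7/2)/[(4)] = 7/8
Sum: 4·(1/8) + 16·(7/8) = 29/2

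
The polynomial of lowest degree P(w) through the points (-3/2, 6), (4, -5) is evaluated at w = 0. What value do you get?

Evaluate each Lagrange basis at w = 0:
L_0(0) = (-4)/[(-11/2)] = 8/11
L_1(0) = (3/2)/[(11/2)] = 3/11
Sum: 6·(8/11) + (-5)·(3/11) = 3

3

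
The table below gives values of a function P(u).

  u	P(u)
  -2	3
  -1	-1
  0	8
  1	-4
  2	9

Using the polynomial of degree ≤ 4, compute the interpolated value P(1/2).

L_0(1/2) = (3/2)·(1/2)·(-1/2)·(-3/2)/[(-1)·(-2)·(-3)·(-4)] = 3/128
L_1(1/2) = (5/2)·(1/2)·(-1/2)·(-3/2)/[(1)·(-1)·(-2)·(-3)] = -5/32
L_2(1/2) = (5/2)·(3/2)·(-1/2)·(-3/2)/[(2)·(1)·(-1)·(-2)] = 45/64
L_3(1/2) = (5/2)·(3/2)·(1/2)·(-3/2)/[(3)·(2)·(1)·(-1)] = 15/32
L_4(1/2) = (5/2)·(3/2)·(1/2)·(-1/2)/[(4)·(3)·(2)·(1)] = -5/128
Sum: 3·(3/128) + (-1)·(-5/32) + 8·(45/64) + (-4)·(15/32) + 9·(-5/128) = 29/8

29/8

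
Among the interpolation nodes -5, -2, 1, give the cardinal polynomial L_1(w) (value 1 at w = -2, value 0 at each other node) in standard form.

L_1(w) = -(1/9)w^2 - (4/9)w + 5/9

L_1(w) = (w + 5)(w - 1) / [(3)·(-3)]
       = (w^2 + 4w - 5) / (-9)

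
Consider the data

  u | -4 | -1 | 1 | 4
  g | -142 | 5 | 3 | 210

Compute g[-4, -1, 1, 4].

g[-4,-1] = (5 - (-142)) / (-1 - (-4)) = 49
g[-1,1] = (3 - 5) / (1 - (-1)) = -1
g[1,4] = (210 - 3) / (4 - 1) = 69
g[-4,-1,1] = (-1 - 49) / (1 - (-4)) = -10
g[-1,1,4] = (69 - (-1)) / (4 - (-1)) = 14
g[-4,-1,1,4] = (14 - (-10)) / (4 - (-4)) = 3

3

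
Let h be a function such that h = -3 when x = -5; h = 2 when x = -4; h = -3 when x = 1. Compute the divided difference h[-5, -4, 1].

h[-5,-4] = (2 - (-3)) / (-4 - (-5)) = 5
h[-4,1] = (-3 - 2) / (1 - (-4)) = -1
h[-5,-4,1] = (-1 - 5) / (1 - (-5)) = -1

-1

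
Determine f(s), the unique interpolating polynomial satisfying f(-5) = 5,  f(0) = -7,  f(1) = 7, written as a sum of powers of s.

L_0(s) = s(s - 1) / [30] = (1/30)s^2 - (1/30)s
L_1(s) = (s + 5)(s - 1) / [-5] = -(1/5)s^2 - (4/5)s + 1
L_2(s) = (s + 5)s / [6] = (1/6)s^2 + (5/6)s
f(s) = 5·L_0 + (-7)·L_1 + 7·L_2
  5·L_0(s) = (1/6)s^2 - (1/6)s
  (-7)·L_1(s) = (7/5)s^2 + (28/5)s - 7
  7·L_2(s) = (7/6)s^2 + (35/6)s
Adding term by term: (41/15)s^2 + (169/15)s - 7

f(s) = (41/15)s^2 + (169/15)s - 7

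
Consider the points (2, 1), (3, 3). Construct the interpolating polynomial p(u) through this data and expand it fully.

p(u) = 2u - 3

Build the Lagrange basis polynomials:
L_0(u) = (u - 3) / [-1] = -u + 3
L_1(u) = (u - 2) / [1] = u - 2
p(u) = 1·L_0 + 3·L_1
  1·L_0(u) = -u + 3
  3·L_1(u) = 3u - 6
Adding term by term: 2u - 3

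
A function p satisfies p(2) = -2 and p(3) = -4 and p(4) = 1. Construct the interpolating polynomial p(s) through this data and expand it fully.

Newton's divided differences:
p[2,3] = (-4 - (-2)) / (3 - 2) = -2
p[3,4] = (1 - (-4)) / (4 - 3) = 5
p[2,3,4] = (5 - (-2)) / (4 - 2) = 7/2
p(s) = -2 + (-2)·(s - 2) + (7/2)·(s - 2)(s - 3)
Expanding: p(s) = (7/2)s^2 - (39/2)s + 23

p(s) = (7/2)s^2 - (39/2)s + 23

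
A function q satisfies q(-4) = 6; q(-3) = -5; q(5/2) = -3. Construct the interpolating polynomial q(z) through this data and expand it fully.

q(z) = (250/143)z^2 + (177/143)z - 2434/143

L_0(z) = (z + 3)(z - 5/2) / [13/2] = (2/13)z^2 + (1/13)z - 15/13
L_1(z) = (z + 4)(z - 5/2) / [-11/2] = -(2/11)z^2 - (3/11)z + 20/11
L_2(z) = (z + 4)(z + 3) / [143/4] = (4/143)z^2 + (28/143)z + 48/143
q(z) = 6·L_0 + (-5)·L_1 + (-3)·L_2
  6·L_0(z) = (12/13)z^2 + (6/13)z - 90/13
  (-5)·L_1(z) = (10/11)z^2 + (15/11)z - 100/11
  (-3)·L_2(z) = -(12/143)z^2 - (84/143)z - 144/143
Adding term by term: (250/143)z^2 + (177/143)z - 2434/143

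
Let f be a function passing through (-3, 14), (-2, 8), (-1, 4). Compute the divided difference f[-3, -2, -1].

f[-3,-2] = (8 - 14) / (-2 - (-3)) = -6
f[-2,-1] = (4 - 8) / (-1 - (-2)) = -4
f[-3,-2,-1] = (-4 - (-6)) / (-1 - (-3)) = 1

1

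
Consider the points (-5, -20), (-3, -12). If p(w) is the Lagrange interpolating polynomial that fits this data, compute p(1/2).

L_0(1/2) = (7/2)/[(-2)] = -7/4
L_1(1/2) = (11/2)/[(2)] = 11/4
Sum: (-20)·(-7/4) + (-12)·(11/4) = 2

2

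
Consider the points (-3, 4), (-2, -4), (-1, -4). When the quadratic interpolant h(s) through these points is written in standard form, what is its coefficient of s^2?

4

Build the Lagrange basis polynomials:
L_0(s) = (s + 2)(s + 1) / [2] = (1/2)s^2 + (3/2)s + 1
L_1(s) = (s + 3)(s + 1) / [-1] = -s^2 - 4s - 3
L_2(s) = (s + 3)(s + 2) / [2] = (1/2)s^2 + (5/2)s + 3
h(s) = 4·L_0 + (-4)·L_1 + (-4)·L_2
Only the coefficient of s^2 is needed; take it from each L_i and combine:
4·(1/2) + (-4)·(-1) + (-4)·(1/2) = 4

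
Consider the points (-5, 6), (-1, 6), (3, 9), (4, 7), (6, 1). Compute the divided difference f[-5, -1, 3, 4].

f[-5,-1] = (6 - 6) / (-1 - (-5)) = 0
f[-1,3] = (9 - 6) / (3 - (-1)) = 3/4
f[3,4] = (7 - 9) / (4 - 3) = -2
f[-5,-1,3] = (3/4 - 0) / (3 - (-5)) = 3/32
f[-1,3,4] = (-2 - 3/4) / (4 - (-1)) = -11/20
f[-5,-1,3,4] = (-11/20 - 3/32) / (4 - (-5)) = -103/1440

-103/1440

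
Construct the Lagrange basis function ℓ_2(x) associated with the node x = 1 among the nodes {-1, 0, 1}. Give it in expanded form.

ℓ_2(x) = (1/2)x^2 + (1/2)x

ℓ_2(x) = (x + 1)x / [(2)·(1)]
       = (x^2 + x) / (2)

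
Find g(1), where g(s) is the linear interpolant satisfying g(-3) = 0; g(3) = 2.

4/3

L_0(1) = (-2)/[(-6)] = 1/3
L_1(1) = (4)/[(6)] = 2/3
Sum: 0 + 2·(2/3) = 4/3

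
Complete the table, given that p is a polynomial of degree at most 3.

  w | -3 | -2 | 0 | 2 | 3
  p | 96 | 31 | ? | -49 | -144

The 4 known values determine p uniquely (degree ≤ 3).
L_0(0) = (2)·(-2)·(-3)/[(-1)·(-5)·(-6)] = -2/5
L_1(0) = (3)·(-2)·(-3)/[(1)·(-4)·(-5)] = 9/10
L_2(0) = (3)·(2)·(-3)/[(5)·(4)·(-1)] = 9/10
L_3(0) = (3)·(2)·(-2)/[(6)·(5)·(1)] = -2/5
Sum: 96·(-2/5) + 31·(9/10) + (-49)·(9/10) + (-144)·(-2/5) = 3

3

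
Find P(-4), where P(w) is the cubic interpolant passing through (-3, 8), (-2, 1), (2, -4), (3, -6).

L_0(-4) = (-2)·(-6)·(-7)/[(-1)·(-5)·(-6)] = 14/5
L_1(-4) = (-1)·(-6)·(-7)/[(1)·(-4)·(-5)] = -21/10
L_2(-4) = (-1)·(-2)·(-7)/[(5)·(4)·(-1)] = 7/10
L_3(-4) = (-1)·(-2)·(-6)/[(6)·(5)·(1)] = -2/5
Sum: 8·(14/5) + 1·(-21/10) + (-4)·(7/10) + (-6)·(-2/5) = 199/10

199/10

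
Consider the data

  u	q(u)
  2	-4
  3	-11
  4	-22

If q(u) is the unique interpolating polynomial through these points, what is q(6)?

-56

Evaluate each Lagrange basis at u = 6:
L_0(6) = (3)·(2)/[(-1)·(-2)] = 3
L_1(6) = (4)·(2)/[(1)·(-1)] = -8
L_2(6) = (4)·(3)/[(2)·(1)] = 6
Sum: (-4)·(3) + (-11)·(-8) + (-22)·(6) = -56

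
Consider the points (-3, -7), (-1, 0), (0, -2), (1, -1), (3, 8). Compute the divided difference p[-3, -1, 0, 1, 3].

-11/72

p[-3,-1] = (0 - (-7)) / (-1 - (-3)) = 7/2
p[-1,0] = (-2 - 0) / (0 - (-1)) = -2
p[0,1] = (-1 - (-2)) / (1 - 0) = 1
p[1,3] = (8 - (-1)) / (3 - 1) = 9/2
p[-3,-1,0] = (-2 - 7/2) / (0 - (-3)) = -11/6
p[-1,0,1] = (1 - (-2)) / (1 - (-1)) = 3/2
p[0,1,3] = (9/2 - 1) / (3 - 0) = 7/6
p[-3,-1,0,1] = (3/2 - (-11/6)) / (1 - (-3)) = 5/6
p[-1,0,1,3] = (7/6 - 3/2) / (3 - (-1)) = -1/12
p[-3,-1,0,1,3] = (-1/12 - 5/6) / (3 - (-3)) = -11/72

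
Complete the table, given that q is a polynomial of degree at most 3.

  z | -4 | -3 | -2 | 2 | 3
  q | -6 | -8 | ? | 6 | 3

The 4 known values determine q uniquely (degree ≤ 3).
Evaluate each Lagrange basis at z = -2:
L_0(-2) = (1)·(-4)·(-5)/[(-1)·(-6)·(-7)] = -10/21
L_1(-2) = (2)·(-4)·(-5)/[(1)·(-5)·(-6)] = 4/3
L_2(-2) = (2)·(1)·(-5)/[(6)·(5)·(-1)] = 1/3
L_3(-2) = (2)·(1)·(-4)/[(7)·(6)·(1)] = -4/21
Sum: (-6)·(-10/21) + (-8)·(4/3) + 6·(1/3) + 3·(-4/21) = -134/21

-134/21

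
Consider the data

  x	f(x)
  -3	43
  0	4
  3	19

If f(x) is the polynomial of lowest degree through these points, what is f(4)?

36

Evaluate each Lagrange basis at x = 4:
L_0(4) = (4)·(1)/[(-3)·(-6)] = 2/9
L_1(4) = (7)·(1)/[(3)·(-3)] = -7/9
L_2(4) = (7)·(4)/[(6)·(3)] = 14/9
Sum: 43·(2/9) + 4·(-7/9) + 19·(14/9) = 36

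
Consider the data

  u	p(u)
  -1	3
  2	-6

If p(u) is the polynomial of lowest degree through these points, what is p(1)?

Evaluate each Lagrange basis at u = 1:
L_0(1) = (-1)/[(-3)] = 1/3
L_1(1) = (2)/[(3)] = 2/3
Sum: 3·(1/3) + (-6)·(2/3) = -3

-3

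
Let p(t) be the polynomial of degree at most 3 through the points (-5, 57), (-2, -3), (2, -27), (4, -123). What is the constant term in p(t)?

-3

Build the Lagrange basis polynomials:
L_0(t) = (t + 2)(t - 2)(t - 4) / [-189] = -(1/189)t^3 + (4/189)t^2 + (4/189)t - 16/189
L_1(t) = (t + 5)(t - 2)(t - 4) / [72] = (1/72)t^3 - (1/72)t^2 - (11/36)t + 5/9
L_2(t) = (t + 5)(t + 2)(t - 4) / [-56] = -(1/56)t^3 - (3/56)t^2 + (9/28)t + 5/7
L_3(t) = (t + 5)(t + 2)(t - 2) / [108] = (1/108)t^3 + (5/108)t^2 - (1/27)t - 5/27
p(t) = 57·L_0 + (-3)·L_1 + (-27)·L_2 + (-123)·L_3
Only the constant term is needed; take it from each L_i and combine:
57·(-16/189) + (-3)·(5/9) + (-27)·(5/7) + (-123)·(-5/27) = -3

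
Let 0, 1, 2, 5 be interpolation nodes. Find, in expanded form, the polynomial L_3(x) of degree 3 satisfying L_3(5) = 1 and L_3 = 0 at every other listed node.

L_3(x) = x(x - 1)(x - 2) / [(5)·(4)·(3)]
       = (x^3 - 3x^2 + 2x) / (60)

L_3(x) = (1/60)x^3 - (1/20)x^2 + (1/30)x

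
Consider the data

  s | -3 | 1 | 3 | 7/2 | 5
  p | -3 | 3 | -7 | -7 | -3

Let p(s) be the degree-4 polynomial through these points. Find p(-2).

3219/208

L_0(-2) = (-3)·(-5)·(-11/2)·(-7)/[(-4)·(-6)·(-13/2)·(-8)] = 385/832
L_1(-2) = (1)·(-5)·(-11/2)·(-7)/[(4)·(-2)·(-5/2)·(-4)] = 77/32
L_2(-2) = (1)·(-3)·(-11/2)·(-7)/[(6)·(2)·(-1/2)·(-2)] = -77/8
L_3(-2) = (1)·(-3)·(-5)·(-7)/[(13/2)·(5/2)·(1/2)·(-3/2)] = 112/13
L_4(-2) = (1)·(-3)·(-5)·(-11/2)/[(8)·(4)·(2)·(3/2)] = -55/64
Sum: (-3)·(385/832) + 3·(77/32) + (-7)·(-77/8) + (-7)·(112/13) + (-3)·(-55/64) = 3219/208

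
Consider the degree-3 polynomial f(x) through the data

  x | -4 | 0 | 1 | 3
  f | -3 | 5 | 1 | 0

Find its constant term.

L_0(x) = x(x - 1)(x - 3) / [-140] = -(1/140)x^3 + (1/35)x^2 - (3/140)x
L_1(x) = (x + 4)(x - 1)(x - 3) / [12] = (1/12)x^3 - (13/12)x + 1
L_2(x) = (x + 4)x(x - 3) / [-10] = -(1/10)x^3 - (1/10)x^2 + (6/5)x
L_3(x) = (x + 4)x(x - 1) / [42] = (1/42)x^3 + (1/14)x^2 - (2/21)x
f(x) = (-3)·L_0 + 5·L_1 + 1·L_2 + 0·L_3
Only the constant term is needed; take it from each L_i and combine:
(-3)·(0) + 5·(1) + 1·(0) + 0·(0) = 5

5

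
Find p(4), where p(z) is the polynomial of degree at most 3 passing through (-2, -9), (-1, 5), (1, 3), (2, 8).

Evaluate each Lagrange basis at z = 4:
L_0(4) = (5)·(3)·(2)/[(-1)·(-3)·(-4)] = -5/2
L_1(4) = (6)·(3)·(2)/[(1)·(-2)·(-3)] = 6
L_2(4) = (6)·(5)·(2)/[(3)·(2)·(-1)] = -10
L_3(4) = (6)·(5)·(3)/[(4)·(3)·(1)] = 15/2
Sum: (-9)·(-5/2) + 5·(6) + 3·(-10) + 8·(15/2) = 165/2

165/2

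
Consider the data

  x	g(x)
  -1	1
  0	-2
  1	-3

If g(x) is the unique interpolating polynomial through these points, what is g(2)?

Evaluate each Lagrange basis at x = 2:
L_0(2) = (2)·(1)/[(-1)·(-2)] = 1
L_1(2) = (3)·(1)/[(1)·(-1)] = -3
L_2(2) = (3)·(2)/[(2)·(1)] = 3
Sum: 1·(1) + (-2)·(-3) + (-3)·(3) = -2

-2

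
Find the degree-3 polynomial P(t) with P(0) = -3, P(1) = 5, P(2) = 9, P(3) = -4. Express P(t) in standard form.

P(t) = -(13/6)t^3 + (9/2)t^2 + (17/3)t - 3

Build the Lagrange basis polynomials:
L_0(t) = (t - 1)(t - 2)(t - 3) / [-6] = -(1/6)t^3 + t^2 - (11/6)t + 1
L_1(t) = t(t - 2)(t - 3) / [2] = (1/2)t^3 - (5/2)t^2 + 3t
L_2(t) = t(t - 1)(t - 3) / [-2] = -(1/2)t^3 + 2t^2 - (3/2)t
L_3(t) = t(t - 1)(t - 2) / [6] = (1/6)t^3 - (1/2)t^2 + (1/3)t
P(t) = (-3)·L_0 + 5·L_1 + 9·L_2 + (-4)·L_3
  (-3)·L_0(t) = (1/2)t^3 - 3t^2 + (11/2)t - 3
  5·L_1(t) = (5/2)t^3 - (25/2)t^2 + 15t
  9·L_2(t) = -(9/2)t^3 + 18t^2 - (27/2)t
  (-4)·L_3(t) = -(2/3)t^3 + 2t^2 - (4/3)t
Adding term by term: -(13/6)t^3 + (9/2)t^2 + (17/3)t - 3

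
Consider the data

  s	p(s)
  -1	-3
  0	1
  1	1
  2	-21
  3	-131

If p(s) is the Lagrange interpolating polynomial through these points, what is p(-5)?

Evaluate each Lagrange basis at s = -5:
L_0(-5) = (-5)·(-6)·(-7)·(-8)/[(-1)·(-2)·(-3)·(-4)] = 70
L_1(-5) = (-4)·(-6)·(-7)·(-8)/[(1)·(-1)·(-2)·(-3)] = -224
L_2(-5) = (-4)·(-5)·(-7)·(-8)/[(2)·(1)·(-1)·(-2)] = 280
L_3(-5) = (-4)·(-5)·(-6)·(-8)/[(3)·(2)·(1)·(-1)] = -160
L_4(-5) = (-4)·(-5)·(-6)·(-7)/[(4)·(3)·(2)·(1)] = 35
Sum: (-3)·(70) + 1·(-224) + 1·(280) + (-21)·(-160) + (-131)·(35) = -1379

-1379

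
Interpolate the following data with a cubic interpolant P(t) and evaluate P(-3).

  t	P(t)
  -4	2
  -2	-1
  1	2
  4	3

L_0(-3) = (-1)·(-4)·(-7)/[(-2)·(-5)·(-8)] = 7/20
L_1(-3) = (1)·(-4)·(-7)/[(2)·(-3)·(-6)] = 7/9
L_2(-3) = (1)·(-1)·(-7)/[(5)·(3)·(-3)] = -7/45
L_3(-3) = (1)·(-1)·(-4)/[(8)·(6)·(3)] = 1/36
Sum: 2·(7/20) + (-1)·(7/9) + 2·(-7/45) + 3·(1/36) = -11/36

-11/36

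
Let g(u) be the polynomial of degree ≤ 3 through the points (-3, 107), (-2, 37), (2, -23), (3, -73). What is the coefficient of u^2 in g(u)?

2

Build the Lagrange basis polynomials:
L_0(u) = (u + 2)(u - 2)(u - 3) / [-30] = -(1/30)u^3 + (1/10)u^2 + (2/15)u - 2/5
L_1(u) = (u + 3)(u - 2)(u - 3) / [20] = (1/20)u^3 - (1/10)u^2 - (9/20)u + 9/10
L_2(u) = (u + 3)(u + 2)(u - 3) / [-20] = -(1/20)u^3 - (1/10)u^2 + (9/20)u + 9/10
L_3(u) = (u + 3)(u + 2)(u - 2) / [30] = (1/30)u^3 + (1/10)u^2 - (2/15)u - 2/5
g(u) = 107·L_0 + 37·L_1 + (-23)·L_2 + (-73)·L_3
Only the coefficient of u^2 is needed; take it from each L_i and combine:
107·(1/10) + 37·(-1/10) + (-23)·(-1/10) + (-73)·(1/10) = 2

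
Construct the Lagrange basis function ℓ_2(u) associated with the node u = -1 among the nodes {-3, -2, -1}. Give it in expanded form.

ℓ_2(u) = (1/2)u^2 + (5/2)u + 3

ℓ_2(u) = (u + 3)(u + 2) / [(2)·(1)]
       = (u^2 + 5u + 6) / (2)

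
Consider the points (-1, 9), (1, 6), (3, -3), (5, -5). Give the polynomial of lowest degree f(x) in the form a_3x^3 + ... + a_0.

f(x) = (13/48)x^3 - (25/16)x^2 - (85/48)x + 145/16

Build the Lagrange basis polynomials:
L_0(x) = (x - 1)(x - 3)(x - 5) / [-48] = -(1/48)x^3 + (3/16)x^2 - (23/48)x + 5/16
L_1(x) = (x + 1)(x - 3)(x - 5) / [16] = (1/16)x^3 - (7/16)x^2 + (7/16)x + 15/16
L_2(x) = (x + 1)(x - 1)(x - 5) / [-16] = -(1/16)x^3 + (5/16)x^2 + (1/16)x - 5/16
L_3(x) = (x + 1)(x - 1)(x - 3) / [48] = (1/48)x^3 - (1/16)x^2 - (1/48)x + 1/16
f(x) = 9·L_0 + 6·L_1 + (-3)·L_2 + (-5)·L_3
  9·L_0(x) = -(3/16)x^3 + (27/16)x^2 - (69/16)x + 45/16
  6·L_1(x) = (3/8)x^3 - (21/8)x^2 + (21/8)x + 45/8
  (-3)·L_2(x) = (3/16)x^3 - (15/16)x^2 - (3/16)x + 15/16
  (-5)·L_3(x) = -(5/48)x^3 + (5/16)x^2 + (5/48)x - 5/16
Adding term by term: (13/48)x^3 - (25/16)x^2 - (85/48)x + 145/16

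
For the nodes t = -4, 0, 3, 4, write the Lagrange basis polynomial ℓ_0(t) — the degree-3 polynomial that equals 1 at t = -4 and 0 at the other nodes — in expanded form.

ℓ_0(t) = t(t - 3)(t - 4) / [(-4)·(-7)·(-8)]
       = (t^3 - 7t^2 + 12t) / (-224)

ℓ_0(t) = -(1/224)t^3 + (1/32)t^2 - (3/56)t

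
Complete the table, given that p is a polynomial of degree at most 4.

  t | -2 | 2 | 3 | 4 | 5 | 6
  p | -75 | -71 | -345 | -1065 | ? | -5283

-2567

The 5 known values determine p uniquely (degree ≤ 4).
Evaluate each Lagrange basis at t = 5:
L_0(5) = (3)·(2)·(1)·(-1)/[(-4)·(-5)·(-6)·(-8)] = -1/160
L_1(5) = (7)·(2)·(1)·(-1)/[(4)·(-1)·(-2)·(-4)] = 7/16
L_2(5) = (7)·(3)·(1)·(-1)/[(5)·(1)·(-1)·(-3)] = -7/5
L_3(5) = (7)·(3)·(2)·(-1)/[(6)·(2)·(1)·(-2)] = 7/4
L_4(5) = (7)·(3)·(2)·(1)/[(8)·(4)·(3)·(2)] = 7/32
Sum: (-75)·(-1/160) + (-71)·(7/16) + (-345)·(-7/5) + (-1065)·(7/4) + (-5283)·(7/32) = -2567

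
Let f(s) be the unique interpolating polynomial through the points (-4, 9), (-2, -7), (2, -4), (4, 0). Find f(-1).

-295/32

L_0(-1) = (1)·(-3)·(-5)/[(-2)·(-6)·(-8)] = -5/32
L_1(-1) = (3)·(-3)·(-5)/[(2)·(-4)·(-6)] = 15/16
L_2(-1) = (3)·(1)·(-5)/[(6)·(4)·(-2)] = 5/16
L_3(-1) = (3)·(1)·(-3)/[(8)·(6)·(2)] = -3/32
Sum: 9·(-5/32) + (-7)·(15/16) + (-4)·(5/16) + 0 = -295/32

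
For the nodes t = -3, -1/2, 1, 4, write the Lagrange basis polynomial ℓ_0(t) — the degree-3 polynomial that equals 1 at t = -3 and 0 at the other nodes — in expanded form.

ℓ_0(t) = -(1/70)t^3 + (9/140)t^2 - (3/140)t - 1/35

ℓ_0(t) = (t + 1/2)(t - 1)(t - 4) / [(-5/2)·(-4)·(-7)]
       = (t^3 - (9/2)t^2 + (3/2)t + 2) / (-70)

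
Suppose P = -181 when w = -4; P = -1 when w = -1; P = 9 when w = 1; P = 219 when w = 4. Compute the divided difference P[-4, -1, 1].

P[-4,-1] = (-1 - (-181)) / (-1 - (-4)) = 60
P[-1,1] = (9 - (-1)) / (1 - (-1)) = 5
P[-4,-1,1] = (5 - 60) / (1 - (-4)) = -11

-11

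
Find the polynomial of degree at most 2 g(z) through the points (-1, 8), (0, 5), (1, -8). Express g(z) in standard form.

Build the Lagrange basis polynomials:
L_0(z) = z(z - 1) / [2] = (1/2)z^2 - (1/2)z
L_1(z) = (z + 1)(z - 1) / [-1] = -z^2 + 1
L_2(z) = (z + 1)z / [2] = (1/2)z^2 + (1/2)z
g(z) = 8·L_0 + 5·L_1 + (-8)·L_2
  8·L_0(z) = 4z^2 - 4z
  5·L_1(z) = -5z^2 + 5
  (-8)·L_2(z) = -4z^2 - 4z
Adding term by term: -5z^2 - 8z + 5

g(z) = -5z^2 - 8z + 5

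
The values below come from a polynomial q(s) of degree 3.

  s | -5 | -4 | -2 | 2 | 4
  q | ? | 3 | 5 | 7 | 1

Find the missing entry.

The 4 known values determine q uniquely (degree ≤ 3).
Evaluate each Lagrange basis at s = -5:
L_0(-5) = (-3)·(-7)·(-9)/[(-2)·(-6)·(-8)] = 63/32
L_1(-5) = (-1)·(-7)·(-9)/[(2)·(-4)·(-6)] = -21/16
L_2(-5) = (-1)·(-3)·(-9)/[(6)·(4)·(-2)] = 9/16
L_3(-5) = (-1)·(-3)·(-7)/[(8)·(6)·(2)] = -7/32
Sum: 3·(63/32) + 5·(-21/16) + 7·(9/16) + 1·(-7/32) = 49/16

49/16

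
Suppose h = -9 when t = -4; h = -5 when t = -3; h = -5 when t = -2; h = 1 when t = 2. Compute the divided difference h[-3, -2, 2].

h[-3,-2] = (-5 - (-5)) / (-2 - (-3)) = 0
h[-2,2] = (1 - (-5)) / (2 - (-2)) = 3/2
h[-3,-2,2] = (3/2 - 0) / (2 - (-3)) = 3/10

3/10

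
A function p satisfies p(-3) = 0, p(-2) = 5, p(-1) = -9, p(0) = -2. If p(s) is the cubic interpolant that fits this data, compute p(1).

Evaluate each Lagrange basis at s = 1:
L_0(1) = (3)·(2)·(1)/[(-1)·(-2)·(-3)] = -1
L_1(1) = (4)·(2)·(1)/[(1)·(-1)·(-2)] = 4
L_2(1) = (4)·(3)·(1)/[(2)·(1)·(-1)] = -6
L_3(1) = (4)·(3)·(2)/[(3)·(2)·(1)] = 4
Sum: 0 + 5·(4) + (-9)·(-6) + (-2)·(4) = 66

66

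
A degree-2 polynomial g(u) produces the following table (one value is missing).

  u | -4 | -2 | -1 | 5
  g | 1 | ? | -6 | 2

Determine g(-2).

-121/27

The 3 known values determine g uniquely (degree ≤ 2).
L_0(-2) = (-1)·(-7)/[(-3)·(-9)] = 7/27
L_1(-2) = (2)·(-7)/[(3)·(-6)] = 7/9
L_2(-2) = (2)·(-1)/[(9)·(6)] = -1/27
Sum: 1·(7/27) + (-6)·(7/9) + 2·(-1/27) = -121/27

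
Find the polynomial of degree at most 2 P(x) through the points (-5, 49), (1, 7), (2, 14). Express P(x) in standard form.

P(x) = 2x^2 + x + 4

Build the Lagrange basis polynomials:
L_0(x) = (x - 1)(x - 2) / [42] = (1/42)x^2 - (1/14)x + 1/21
L_1(x) = (x + 5)(x - 2) / [-6] = -(1/6)x^2 - (1/2)x + 5/3
L_2(x) = (x + 5)(x - 1) / [7] = (1/7)x^2 + (4/7)x - 5/7
P(x) = 49·L_0 + 7·L_1 + 14·L_2
  49·L_0(x) = (7/6)x^2 - (7/2)x + 7/3
  7·L_1(x) = -(7/6)x^2 - (7/2)x + 35/3
  14·L_2(x) = 2x^2 + 8x - 10
Adding term by term: 2x^2 + x + 4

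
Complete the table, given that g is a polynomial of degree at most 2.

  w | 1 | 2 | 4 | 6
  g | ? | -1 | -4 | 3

17/4

The 3 known values determine g uniquely (degree ≤ 2).
L_0(1) = (-3)·(-5)/[(-2)·(-4)] = 15/8
L_1(1) = (-1)·(-5)/[(2)·(-2)] = -5/4
L_2(1) = (-1)·(-3)/[(4)·(2)] = 3/8
Sum: (-1)·(15/8) + (-4)·(-5/4) + 3·(3/8) = 17/4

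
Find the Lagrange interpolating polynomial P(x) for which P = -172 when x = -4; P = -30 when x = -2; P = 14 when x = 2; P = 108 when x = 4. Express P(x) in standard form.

P(x) = 2x^3 - 2x^2 + 3x

L_0(x) = (x + 2)(x - 2)(x - 4) / [-96] = -(1/96)x^3 + (1/24)x^2 + (1/24)x - 1/6
L_1(x) = (x + 4)(x - 2)(x - 4) / [48] = (1/48)x^3 - (1/24)x^2 - (1/3)x + 2/3
L_2(x) = (x + 4)(x + 2)(x - 4) / [-48] = -(1/48)x^3 - (1/24)x^2 + (1/3)x + 2/3
L_3(x) = (x + 4)(x + 2)(x - 2) / [96] = (1/96)x^3 + (1/24)x^2 - (1/24)x - 1/6
P(x) = (-172)·L_0 + (-30)·L_1 + 14·L_2 + 108·L_3
  (-172)·L_0(x) = (43/24)x^3 - (43/6)x^2 - (43/6)x + 86/3
  (-30)·L_1(x) = -(5/8)x^3 + (5/4)x^2 + 10x - 20
  14·L_2(x) = -(7/24)x^3 - (7/12)x^2 + (14/3)x + 28/3
  108·L_3(x) = (9/8)x^3 + (9/2)x^2 - (9/2)x - 18
Adding term by term: 2x^3 - 2x^2 + 3x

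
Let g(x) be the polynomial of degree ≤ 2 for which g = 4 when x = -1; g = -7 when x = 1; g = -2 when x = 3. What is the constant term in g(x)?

L_0(x) = (x - 1)(x - 3) / [8] = (1/8)x^2 - (1/2)x + 3/8
L_1(x) = (x + 1)(x - 3) / [-4] = -(1/4)x^2 + (1/2)x + 3/4
L_2(x) = (x + 1)(x - 1) / [8] = (1/8)x^2 - 1/8
g(x) = 4·L_0 + (-7)·L_1 + (-2)·L_2
Only the constant term is needed; take it from each L_i and combine:
4·(3/8) + (-7)·(3/4) + (-2)·(-1/8) = -7/2

-7/2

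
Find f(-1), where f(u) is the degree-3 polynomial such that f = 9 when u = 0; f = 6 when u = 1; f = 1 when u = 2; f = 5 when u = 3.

-1

L_0(-1) = (-2)·(-3)·(-4)/[(-1)·(-2)·(-3)] = 4
L_1(-1) = (-1)·(-3)·(-4)/[(1)·(-1)·(-2)] = -6
L_2(-1) = (-1)·(-2)·(-4)/[(2)·(1)·(-1)] = 4
L_3(-1) = (-1)·(-2)·(-3)/[(3)·(2)·(1)] = -1
Sum: 9·(4) + 6·(-6) + 1·(4) + 5·(-1) = -1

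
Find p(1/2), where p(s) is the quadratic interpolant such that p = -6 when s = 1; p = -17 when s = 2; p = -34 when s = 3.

Using Newton's divided-difference form:
p[1,2] = (-17 - (-6)) / (2 - 1) = -11
p[2,3] = (-34 - (-17)) / (3 - 2) = -17
p[1,2,3] = (-17 - (-11)) / (3 - 1) = -3
p(1/2) = -6 + (-11)·(-1/2) + (-3)·(-1/2)·(-3/2) = -11/4

-11/4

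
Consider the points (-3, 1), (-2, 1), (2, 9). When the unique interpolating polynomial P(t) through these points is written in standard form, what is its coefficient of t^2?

The leading coefficient equals the top divided difference P[-3,-2,2].
P[-3,-2] = (1 - 1) / (-2 - (-3)) = 0
P[-2,2] = (9 - 1) / (2 - (-2)) = 2
P[-3,-2,2] = (2 - 0) / (2 - (-3)) = 2/5

2/5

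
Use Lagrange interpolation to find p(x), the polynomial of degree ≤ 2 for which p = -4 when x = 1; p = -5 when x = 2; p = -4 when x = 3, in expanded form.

Build the Lagrange basis polynomials:
L_0(x) = (x - 2)(x - 3) / [2] = (1/2)x^2 - (5/2)x + 3
L_1(x) = (x - 1)(x - 3) / [-1] = -x^2 + 4x - 3
L_2(x) = (x - 1)(x - 2) / [2] = (1/2)x^2 - (3/2)x + 1
p(x) = (-4)·L_0 + (-5)·L_1 + (-4)·L_2
  (-4)·L_0(x) = -2x^2 + 10x - 12
  (-5)·L_1(x) = 5x^2 - 20x + 15
  (-4)·L_2(x) = -2x^2 + 6x - 4
Adding term by term: x^2 - 4x - 1

p(x) = x^2 - 4x - 1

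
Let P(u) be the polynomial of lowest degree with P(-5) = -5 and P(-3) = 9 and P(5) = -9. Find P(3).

Evaluate each Lagrange basis at u = 3:
L_0(3) = (6)·(-2)/[(-2)·(-10)] = -3/5
L_1(3) = (8)·(-2)/[(2)·(-8)] = 1
L_2(3) = (8)·(6)/[(10)·(8)] = 3/5
Sum: (-5)·(-3/5) + 9·(1) + (-9)·(3/5) = 33/5

33/5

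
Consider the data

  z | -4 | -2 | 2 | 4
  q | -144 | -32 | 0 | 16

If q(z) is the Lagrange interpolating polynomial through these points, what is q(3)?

L_0(3) = (5)·(1)·(-1)/[(-2)·(-6)·(-8)] = 5/96
L_1(3) = (7)·(1)·(-1)/[(2)·(-4)·(-6)] = -7/48
L_2(3) = (7)·(5)·(-1)/[(6)·(4)·(-2)] = 35/48
L_3(3) = (7)·(5)·(1)/[(8)·(6)·(2)] = 35/96
Sum: (-144)·(5/96) + (-32)·(-7/48) + 0 + 16·(35/96) = 3

3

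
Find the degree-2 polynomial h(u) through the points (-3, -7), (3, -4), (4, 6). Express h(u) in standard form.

L_0(u) = (u - 3)(u - 4) / [42] = (1/42)u^2 - (1/6)u + 2/7
L_1(u) = (u + 3)(u - 4) / [-6] = -(1/6)u^2 + (1/6)u + 2
L_2(u) = (u + 3)(u - 3) / [7] = (1/7)u^2 - 9/7
h(u) = (-7)·L_0 + (-4)·L_1 + 6·L_2
  (-7)·L_0(u) = -(1/6)u^2 + (7/6)u - 2
  (-4)·L_1(u) = (2/3)u^2 - (2/3)u - 8
  6·L_2(u) = (6/7)u^2 - 54/7
Adding term by term: (19/14)u^2 + (1/2)u - 124/7

h(u) = (19/14)u^2 + (1/2)u - 124/7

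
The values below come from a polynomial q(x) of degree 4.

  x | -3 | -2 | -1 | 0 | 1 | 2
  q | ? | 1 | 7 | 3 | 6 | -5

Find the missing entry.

The 5 known values determine q uniquely (degree ≤ 4).
Evaluate each Lagrange basis at x = -3:
L_0(-3) = (-2)·(-3)·(-4)·(-5)/[(-1)·(-2)·(-3)·(-4)] = 5
L_1(-3) = (-1)·(-3)·(-4)·(-5)/[(1)·(-1)·(-2)·(-3)] = -10
L_2(-3) = (-1)·(-2)·(-4)·(-5)/[(2)·(1)·(-1)·(-2)] = 10
L_3(-3) = (-1)·(-2)·(-3)·(-5)/[(3)·(2)·(1)·(-1)] = -5
L_4(-3) = (-1)·(-2)·(-3)·(-4)/[(4)·(3)·(2)·(1)] = 1
Sum: 1·(5) + 7·(-10) + 3·(10) + 6·(-5) + (-5)·(1) = -70

-70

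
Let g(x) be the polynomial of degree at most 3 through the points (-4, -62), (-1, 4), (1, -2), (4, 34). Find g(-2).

Evaluate each Lagrange basis at x = -2:
L_0(-2) = (-1)·(-3)·(-6)/[(-3)·(-5)·(-8)] = 3/20
L_1(-2) = (2)·(-3)·(-6)/[(3)·(-2)·(-5)] = 6/5
L_2(-2) = (2)·(-1)·(-6)/[(5)·(2)·(-3)] = -2/5
L_3(-2) = (2)·(-1)·(-3)/[(8)·(5)·(3)] = 1/20
Sum: (-62)·(3/20) + 4·(6/5) + (-2)·(-2/5) + 34·(1/20) = -2

-2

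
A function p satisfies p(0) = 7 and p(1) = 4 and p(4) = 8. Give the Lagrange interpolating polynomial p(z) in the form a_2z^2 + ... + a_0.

Build the Lagrange basis polynomials:
L_0(z) = (z - 1)(z - 4) / [4] = (1/4)z^2 - (5/4)z + 1
L_1(z) = z(z - 4) / [-3] = -(1/3)z^2 + (4/3)z
L_2(z) = z(z - 1) / [12] = (1/12)z^2 - (1/12)z
p(z) = 7·L_0 + 4·L_1 + 8·L_2
  7·L_0(z) = (7/4)z^2 - (35/4)z + 7
  4·L_1(z) = -(4/3)z^2 + (16/3)z
  8·L_2(z) = (2/3)z^2 - (2/3)z
Adding term by term: (13/12)z^2 - (49/12)z + 7

p(z) = (13/12)z^2 - (49/12)z + 7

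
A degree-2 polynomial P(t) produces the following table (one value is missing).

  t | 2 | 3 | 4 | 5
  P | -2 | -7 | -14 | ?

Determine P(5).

The 3 known values determine P uniquely (degree ≤ 2).
L_0(5) = (2)·(1)/[(-1)·(-2)] = 1
L_1(5) = (3)·(1)/[(1)·(-1)] = -3
L_2(5) = (3)·(2)/[(2)·(1)] = 3
Sum: (-2)·(1) + (-7)·(-3) + (-14)·(3) = -23

-23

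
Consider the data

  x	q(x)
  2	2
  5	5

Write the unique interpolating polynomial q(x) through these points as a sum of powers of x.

q(x) = x

Build the Lagrange basis polynomials:
L_0(x) = (x - 5) / [-3] = -(1/3)x + 5/3
L_1(x) = (x - 2) / [3] = (1/3)x - 2/3
q(x) = 2·L_0 + 5·L_1
  2·L_0(x) = -(2/3)x + 10/3
  5·L_1(x) = (5/3)x - 10/3
Adding term by term: x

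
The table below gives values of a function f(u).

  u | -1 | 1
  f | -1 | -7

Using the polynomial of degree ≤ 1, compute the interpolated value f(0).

Evaluate each Lagrange basis at u = 0:
L_0(0) = (-1)/[(-2)] = 1/2
L_1(0) = (1)/[(2)] = 1/2
Sum: (-1)·(1/2) + (-7)·(1/2) = -4

-4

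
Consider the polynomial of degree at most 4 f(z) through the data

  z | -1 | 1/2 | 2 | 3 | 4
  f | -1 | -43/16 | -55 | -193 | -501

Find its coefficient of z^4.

-1

L_0(z) = (z - 1/2)(z - 2)(z - 3)(z - 4) / [90] = (1/90)z^4 - (19/180)z^3 + (61/180)z^2 - (37/90)z + 2/15
L_1(z) = (z + 1)(z - 2)(z - 3)(z - 4) / [-315/16] = -(16/315)z^4 + (128/315)z^3 - (272/315)z^2 - (32/315)z + 128/105
L_2(z) = (z + 1)(z - 1/2)(z - 3)(z - 4) / [9] = (1/9)z^4 - (13/18)z^3 + (8/9)z^2 + (19/18)z - 2/3
L_3(z) = (z + 1)(z - 1/2)(z - 2)(z - 4) / [-10] = -(1/10)z^4 + (11/20)z^3 - (9/20)z^2 - (7/10)z + 2/5
L_4(z) = (z + 1)(z - 1/2)(z - 2)(z - 3) / [35] = (1/35)z^4 - (9/70)z^3 + (3/35)z^2 + (11/70)z - 3/35
f(z) = (-1)·L_0 + (-43/16)·L_1 + (-55)·L_2 + (-193)·L_3 + (-501)·L_4
Only the coefficient of z^4 is needed; take it from each L_i and combine:
(-1)·(1/90) + (-43/16)·(-16/315) + (-55)·(1/9) + (-193)·(-1/10) + (-501)·(1/35) = -1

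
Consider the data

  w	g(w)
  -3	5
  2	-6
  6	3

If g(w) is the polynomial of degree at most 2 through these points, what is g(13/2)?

419/80

Evaluate each Lagrange basis at w = 13/2:
L_0(13/2) = (9/2)·(1/2)/[(-5)·(-9)] = 1/20
L_1(13/2) = (19/2)·(1/2)/[(5)·(-4)] = -19/80
L_2(13/2) = (19/2)·(9/2)/[(9)·(4)] = 19/16
Sum: 5·(1/20) + (-6)·(-19/80) + 3·(19/16) = 419/80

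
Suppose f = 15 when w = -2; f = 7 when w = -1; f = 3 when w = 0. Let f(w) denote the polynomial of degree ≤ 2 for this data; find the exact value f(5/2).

Evaluate each Lagrange basis at w = 5/2:
L_0(5/2) = (7/2)·(5/2)/[(-1)·(-2)] = 35/8
L_1(5/2) = (9/2)·(5/2)/[(1)·(-1)] = -45/4
L_2(5/2) = (9/2)·(7/2)/[(2)·(1)] = 63/8
Sum: 15·(35/8) + 7·(-45/4) + 3·(63/8) = 21/2

21/2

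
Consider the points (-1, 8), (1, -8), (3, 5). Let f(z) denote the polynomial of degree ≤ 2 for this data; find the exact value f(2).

L_0(2) = (1)·(-1)/[(-2)·(-4)] = -1/8
L_1(2) = (3)·(-1)/[(2)·(-2)] = 3/4
L_2(2) = (3)·(1)/[(4)·(2)] = 3/8
Sum: 8·(-1/8) + (-8)·(3/4) + 5·(3/8) = -41/8

-41/8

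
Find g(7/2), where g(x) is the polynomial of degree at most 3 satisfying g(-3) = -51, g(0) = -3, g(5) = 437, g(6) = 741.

Evaluate each Lagrange basis at x = 7/2:
L_0(7/2) = (7/2)·(-3/2)·(-5/2)/[(-3)·(-8)·(-9)] = -35/576
L_1(7/2) = (13/2)·(-3/2)·(-5/2)/[(3)·(-5)·(-6)] = 13/48
L_2(7/2) = (13/2)·(7/2)·(-5/2)/[(8)·(5)·(-1)] = 91/64
L_3(7/2) = (13/2)·(7/2)·(-3/2)/[(9)·(6)·(1)] = -91/144
Sum: (-51)·(-35/576) + (-3)·(13/48) + 437·(91/64) + 741·(-91/144) = 1243/8

1243/8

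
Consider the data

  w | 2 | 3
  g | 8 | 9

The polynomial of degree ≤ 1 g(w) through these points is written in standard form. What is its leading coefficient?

1

L_0(w) = (w - 3) / [-1] = -w + 3
L_1(w) = (w - 2) / [1] = w - 2
g(w) = 8·L_0 + 9·L_1
Only the coefficient of w is needed; take it from each L_i and combine:
8·(-1) + 9·(1) = 1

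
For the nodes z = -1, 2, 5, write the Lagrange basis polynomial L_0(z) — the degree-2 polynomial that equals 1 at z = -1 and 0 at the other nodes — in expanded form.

L_0(z) = (1/18)z^2 - (7/18)z + 5/9

L_0(z) = (z - 2)(z - 5) / [(-3)·(-6)]
       = (z^2 - 7z + 10) / (18)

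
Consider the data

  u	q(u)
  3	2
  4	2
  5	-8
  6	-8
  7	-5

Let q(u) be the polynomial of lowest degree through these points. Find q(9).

L_0(9) = (5)·(4)·(3)·(2)/[(-1)·(-2)·(-3)·(-4)] = 5
L_1(9) = (6)·(4)·(3)·(2)/[(1)·(-1)·(-2)·(-3)] = -24
L_2(9) = (6)·(5)·(3)·(2)/[(2)·(1)·(-1)·(-2)] = 45
L_3(9) = (6)·(5)·(4)·(2)/[(3)·(2)·(1)·(-1)] = -40
L_4(9) = (6)·(5)·(4)·(3)/[(4)·(3)·(2)·(1)] = 15
Sum: 2·(5) + 2·(-24) + (-8)·(45) + (-8)·(-40) + (-5)·(15) = -153

-153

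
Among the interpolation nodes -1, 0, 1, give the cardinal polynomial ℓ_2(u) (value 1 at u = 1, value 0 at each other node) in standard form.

ℓ_2(u) = (1/2)u^2 + (1/2)u

ℓ_2(u) = (u + 1)u / [(2)·(1)]
       = (u^2 + u) / (2)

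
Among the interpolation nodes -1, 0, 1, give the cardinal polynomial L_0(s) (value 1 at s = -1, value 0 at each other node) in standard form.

L_0(s) = s(s - 1) / [(-1)·(-2)]
       = (s^2 - s) / (2)

L_0(s) = (1/2)s^2 - (1/2)s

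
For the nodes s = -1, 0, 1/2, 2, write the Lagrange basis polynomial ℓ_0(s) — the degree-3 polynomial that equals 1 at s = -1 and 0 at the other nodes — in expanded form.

ℓ_0(s) = -(2/9)s^3 + (5/9)s^2 - (2/9)s

ℓ_0(s) = s(s - 1/2)(s - 2) / [(-1)·(-3/2)·(-3)]
       = (s^3 - (5/2)s^2 + s) / (-9/2)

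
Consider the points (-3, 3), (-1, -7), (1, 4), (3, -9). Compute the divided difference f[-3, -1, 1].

f[-3,-1] = (-7 - 3) / (-1 - (-3)) = -5
f[-1,1] = (4 - (-7)) / (1 - (-1)) = 11/2
f[-3,-1,1] = (11/2 - (-5)) / (1 - (-3)) = 21/8

21/8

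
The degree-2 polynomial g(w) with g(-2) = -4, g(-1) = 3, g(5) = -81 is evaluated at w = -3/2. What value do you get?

L_0(-3/2) = (-1/2)·(-13/2)/[(-1)·(-7)] = 13/28
L_1(-3/2) = (1/2)·(-13/2)/[(1)·(-6)] = 13/24
L_2(-3/2) = (1/2)·(-1/2)/[(7)·(6)] = -1/168
Sum: (-4)·(13/28) + 3·(13/24) + (-81)·(-1/168) = 1/4

1/4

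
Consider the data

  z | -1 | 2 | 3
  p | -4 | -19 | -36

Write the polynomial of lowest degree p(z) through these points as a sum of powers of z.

Build the Lagrange basis polynomials:
L_0(z) = (z - 2)(z - 3) / [12] = (1/12)z^2 - (5/12)z + 1/2
L_1(z) = (z + 1)(z - 3) / [-3] = -(1/3)z^2 + (2/3)z + 1
L_2(z) = (z + 1)(z - 2) / [4] = (1/4)z^2 - (1/4)z - 1/2
p(z) = (-4)·L_0 + (-19)·L_1 + (-36)·L_2
  (-4)·L_0(z) = -(1/3)z^2 + (5/3)z - 2
  (-19)·L_1(z) = (19/3)z^2 - (38/3)z - 19
  (-36)·L_2(z) = -9z^2 + 9z + 18
Adding term by term: -3z^2 - 2z - 3

p(z) = -3z^2 - 2z - 3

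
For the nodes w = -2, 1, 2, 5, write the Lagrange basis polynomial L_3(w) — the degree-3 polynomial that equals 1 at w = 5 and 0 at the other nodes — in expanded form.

L_3(w) = (1/84)w^3 - (1/84)w^2 - (1/21)w + 1/21

L_3(w) = (w + 2)(w - 1)(w - 2) / [(7)·(4)·(3)]
       = (w^3 - w^2 - 4w + 4) / (84)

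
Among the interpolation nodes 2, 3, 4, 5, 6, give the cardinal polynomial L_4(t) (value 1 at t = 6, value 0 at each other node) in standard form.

L_4(t) = (1/24)t^4 - (7/12)t^3 + (71/24)t^2 - (77/12)t + 5

L_4(t) = (t - 2)(t - 3)(t - 4)(t - 5) / [(4)·(3)·(2)·(1)]
       = (t^4 - 14t^3 + 71t^2 - 154t + 120) / (24)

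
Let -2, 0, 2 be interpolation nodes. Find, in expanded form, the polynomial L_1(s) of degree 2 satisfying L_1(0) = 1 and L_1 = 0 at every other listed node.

L_1(s) = -(1/4)s^2 + 1

L_1(s) = (s + 2)(s - 2) / [(2)·(-2)]
       = (s^2 - 4) / (-4)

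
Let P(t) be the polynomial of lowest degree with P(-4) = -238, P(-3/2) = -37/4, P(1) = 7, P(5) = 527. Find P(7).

1423

Using Newton's divided-difference form:
P[-4,-3/2] = (-37/4 - (-238)) / (-3/2 - (-4)) = 183/2
P[-3/2,1] = (7 - (-37/4)) / (1 - (-3/2)) = 13/2
P[1,5] = (527 - 7) / (5 - 1) = 130
P[-4,-3/2,1] = (13/2 - 183/2) / (1 - (-4)) = -17
P[-3/2,1,5] = (130 - 13/2) / (5 - (-3/2)) = 19
P[-4,-3/2,1,5] = (19 - (-17)) / (5 - (-4)) = 4
P(7) = -238 + (183/2)·(11) + (-17)·(11)·(17/2) + 4·(11)·(17/2)·(6) = 1423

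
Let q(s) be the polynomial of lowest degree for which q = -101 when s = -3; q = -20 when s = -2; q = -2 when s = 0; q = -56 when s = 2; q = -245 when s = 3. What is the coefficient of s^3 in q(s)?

-3

Build the Lagrange basis polynomials:
L_0(s) = (s + 2)s(s - 2)(s - 3) / [90] = (1/90)s^4 - (1/30)s^3 - (2/45)s^2 + (2/15)s
L_1(s) = (s + 3)s(s - 2)(s - 3) / [-40] = -(1/40)s^4 + (1/20)s^3 + (9/40)s^2 - (9/20)s
L_2(s) = (s + 3)(s + 2)(s - 2)(s - 3) / [36] = (1/36)s^4 - (13/36)s^2 + 1
L_3(s) = (s + 3)(s + 2)s(s - 3) / [-40] = -(1/40)s^4 - (1/20)s^3 + (9/40)s^2 + (9/20)s
L_4(s) = (s + 3)(s + 2)s(s - 2) / [90] = (1/90)s^4 + (1/30)s^3 - (2/45)s^2 - (2/15)s
q(s) = (-101)·L_0 + (-20)·L_1 + (-2)·L_2 + (-56)·L_3 + (-245)·L_4
Only the coefficient of s^3 is needed; take it from each L_i and combine:
(-101)·(-1/30) + (-20)·(1/20) + (-2)·(0) + (-56)·(-1/20) + (-245)·(1/30) = -3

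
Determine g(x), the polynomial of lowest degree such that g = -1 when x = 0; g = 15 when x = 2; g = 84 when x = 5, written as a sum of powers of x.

g(x) = 3x^2 + 2x - 1

Newton's divided differences:
g[0,2] = (15 - (-1)) / (2 - 0) = 8
g[2,5] = (84 - 15) / (5 - 2) = 23
g[0,2,5] = (23 - 8) / (5 - 0) = 3
g(x) = -1 + 8·x + 3·x(x - 2)
Expanding: g(x) = 3x^2 + 2x - 1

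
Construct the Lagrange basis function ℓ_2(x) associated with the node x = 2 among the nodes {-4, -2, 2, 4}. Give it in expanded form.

ℓ_2(x) = (x + 4)(x + 2)(x - 4) / [(6)·(4)·(-2)]
       = (x^3 + 2x^2 - 16x - 32) / (-48)

ℓ_2(x) = -(1/48)x^3 - (1/24)x^2 + (1/3)x + 2/3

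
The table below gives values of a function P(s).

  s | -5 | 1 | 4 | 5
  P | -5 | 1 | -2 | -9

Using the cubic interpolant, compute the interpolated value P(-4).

Evaluate each Lagrange basis at s = -4:
L_0(-4) = (-5)·(-8)·(-9)/[(-6)·(-9)·(-10)] = 2/3
L_1(-4) = (1)·(-8)·(-9)/[(6)·(-3)·(-4)] = 1
L_2(-4) = (1)·(-5)·(-9)/[(9)·(3)·(-1)] = -5/3
L_3(-4) = (1)·(-5)·(-8)/[(10)·(4)·(1)] = 1
Sum: (-5)·(2/3) + 1·(1) + (-2)·(-5/3) + (-9)·(1) = -8

-8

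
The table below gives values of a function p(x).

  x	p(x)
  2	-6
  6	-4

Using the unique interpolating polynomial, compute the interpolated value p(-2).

-8

Evaluate each Lagrange basis at x = -2:
L_0(-2) = (-8)/[(-4)] = 2
L_1(-2) = (-4)/[(4)] = -1
Sum: (-6)·(2) + (-4)·(-1) = -8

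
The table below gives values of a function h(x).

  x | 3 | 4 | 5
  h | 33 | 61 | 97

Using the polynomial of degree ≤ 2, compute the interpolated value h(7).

193

Evaluate each Lagrange basis at x = 7:
L_0(7) = (3)·(2)/[(-1)·(-2)] = 3
L_1(7) = (4)·(2)/[(1)·(-1)] = -8
L_2(7) = (4)·(3)/[(2)·(1)] = 6
Sum: 33·(3) + 61·(-8) + 97·(6) = 193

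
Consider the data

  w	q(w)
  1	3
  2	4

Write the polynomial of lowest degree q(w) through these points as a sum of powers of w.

q(w) = w + 2

L_0(w) = (w - 2) / [-1] = -w + 2
L_1(w) = (w - 1) / [1] = w - 1
q(w) = 3·L_0 + 4·L_1
  3·L_0(w) = -3w + 6
  4·L_1(w) = 4w - 4
Adding term by term: w + 2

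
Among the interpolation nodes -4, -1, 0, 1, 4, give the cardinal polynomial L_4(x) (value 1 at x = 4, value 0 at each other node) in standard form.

L_4(x) = (x + 4)(x + 1)x(x - 1) / [(8)·(5)·(4)·(3)]
       = (x^4 + 4x^3 - x^2 - 4x) / (480)

L_4(x) = (1/480)x^4 + (1/120)x^3 - (1/480)x^2 - (1/120)x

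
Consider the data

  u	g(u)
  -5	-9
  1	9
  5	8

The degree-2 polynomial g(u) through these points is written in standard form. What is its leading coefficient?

-13/40

The leading coefficient equals the top divided difference g[-5,1,5].
g[-5,1] = (9 - (-9)) / (1 - (-5)) = 3
g[1,5] = (8 - 9) / (5 - 1) = -1/4
g[-5,1,5] = (-1/4 - 3) / (5 - (-5)) = -13/40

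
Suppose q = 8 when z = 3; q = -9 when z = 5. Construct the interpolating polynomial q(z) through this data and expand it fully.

q(z) = -(17/2)z + 67/2

Build the Lagrange basis polynomials:
L_0(z) = (z - 5) / [-2] = -(1/2)z + 5/2
L_1(z) = (z - 3) / [2] = (1/2)z - 3/2
q(z) = 8·L_0 + (-9)·L_1
  8·L_0(z) = -4z + 20
  (-9)·L_1(z) = -(9/2)z + 27/2
Adding term by term: -(17/2)z + 67/2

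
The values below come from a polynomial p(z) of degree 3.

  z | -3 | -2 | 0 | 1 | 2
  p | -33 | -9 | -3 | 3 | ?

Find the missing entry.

27

The 4 known values determine p uniquely (degree ≤ 3).
Evaluate each Lagrange basis at z = 2:
L_0(2) = (4)·(2)·(1)/[(-1)·(-3)·(-4)] = -2/3
L_1(2) = (5)·(2)·(1)/[(1)·(-2)·(-3)] = 5/3
L_2(2) = (5)·(4)·(1)/[(3)·(2)·(-1)] = -10/3
L_3(2) = (5)·(4)·(2)/[(4)·(3)·(1)] = 10/3
Sum: (-33)·(-2/3) + (-9)·(5/3) + (-3)·(-10/3) + 3·(10/3) = 27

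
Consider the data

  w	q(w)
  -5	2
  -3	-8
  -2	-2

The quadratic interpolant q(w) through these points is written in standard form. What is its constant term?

L_0(w) = (w + 3)(w + 2) / [6] = (1/6)w^2 + (5/6)w + 1
L_1(w) = (w + 5)(w + 2) / [-2] = -(1/2)w^2 - (7/2)w - 5
L_2(w) = (w + 5)(w + 3) / [3] = (1/3)w^2 + (8/3)w + 5
q(w) = 2·L_0 + (-8)·L_1 + (-2)·L_2
Only the constant term is needed; take it from each L_i and combine:
2·(1) + (-8)·(-5) + (-2)·(5) = 32

32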